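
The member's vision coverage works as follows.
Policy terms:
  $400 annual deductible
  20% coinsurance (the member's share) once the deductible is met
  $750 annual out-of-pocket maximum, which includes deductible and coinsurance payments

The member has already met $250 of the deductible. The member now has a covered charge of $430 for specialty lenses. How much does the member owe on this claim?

$206

$250 of the $400 deductible is already met, leaving $150.
After the $150 deductible portion, $430 − $150 = $280 is subject to coinsurance.
20% of $280 = $56 falls to the member.
Member responsibility before any cap: $150 + $56 = $206.
Cumulative spending $250 + $206 = $456 stays under the $750 maximum.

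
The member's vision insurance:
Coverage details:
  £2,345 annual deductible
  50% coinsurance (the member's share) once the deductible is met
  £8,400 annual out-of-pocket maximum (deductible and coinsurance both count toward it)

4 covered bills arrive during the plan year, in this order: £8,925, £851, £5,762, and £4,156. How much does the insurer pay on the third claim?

£3,422.50

Claim 1 (£8,925): £2,345 to deductible, leaving £6,580; coinsurance £6,580 × 50% = £3,290. Member owes £5,635 (running OOP £5,635). Insurer: £8,925 − £5,635 = £3,290.
Claim 2 (£851): deductible met; 50% of £851 = £425.50. Member pays £425.50; OOP now £6,060.50. Insurer: £851 − £425.50 = £425.50.
Claim 3 (£5,762): 50% coinsurance on £5,762 = £2,881. OOP would hit £8,941.50 > £8,400, so the cap limits the member to £8,400 − £6,060.50 = £2,339.50. Insurer: £5,762 − £2,339.50 = £3,422.50.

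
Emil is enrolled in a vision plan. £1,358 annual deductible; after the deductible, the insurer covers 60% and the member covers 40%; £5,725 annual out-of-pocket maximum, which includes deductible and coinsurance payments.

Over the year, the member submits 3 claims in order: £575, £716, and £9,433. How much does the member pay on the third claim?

£3,813.40

Bill 1, £575: fully absorbed by the deductible. Cost to member: £575. OOP to date £575.
Bill 2, £716: all of it applies to the deductible. Member pays £716; OOP now £1,291.
Bill 3, £9,433: deductible takes £67, £9,366 remains; coinsurance £9,366 × 40% = £3,746.40. Member owes £3,813.40 (running OOP £5,104.40).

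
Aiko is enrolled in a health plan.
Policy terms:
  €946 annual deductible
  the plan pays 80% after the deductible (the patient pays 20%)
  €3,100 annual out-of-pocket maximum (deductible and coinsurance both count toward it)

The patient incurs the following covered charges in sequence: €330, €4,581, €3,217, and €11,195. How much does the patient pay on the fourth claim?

€717.60

Bill 1, €330: entire amount goes to the deductible. Patient pays €330; OOP now €330.
Bill 2, €4,581: €616 finishes the deductible; €3,965 goes to coinsurance; 20% of €3,965 = €793. Patient owes €1,409 (running OOP €1,739).
Bill 3, €3,217: deductible met; 20% of €3,217 = €643.40. Cost to patient: €643.40. OOP to date €2,382.40.
Bill 4, €11,195: 20% coinsurance on €11,195 = €2,239. Adding that to €2,382.40 gives €4,621.40, past the €3,100 cap; patient pays only €3,100 − €2,382.40 = €717.60.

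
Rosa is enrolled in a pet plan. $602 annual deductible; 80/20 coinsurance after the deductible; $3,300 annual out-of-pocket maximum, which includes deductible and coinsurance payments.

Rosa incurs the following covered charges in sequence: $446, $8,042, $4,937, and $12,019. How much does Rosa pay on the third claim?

$987.40

#1 ($446): fully absorbed by the deductible. Owner pays $446; OOP now $446.
#2 ($8,042): deductible takes $156, $7,886 remains; coinsurance $7,886 × 20% = $1,577.20. Owner owes $1,733.20 (running OOP $2,179.20).
#3 ($4,937): deductible already satisfied, so owner's share is 20% × $4,937 = $987.40. Cost to owner: $987.40. OOP to date $3,166.60.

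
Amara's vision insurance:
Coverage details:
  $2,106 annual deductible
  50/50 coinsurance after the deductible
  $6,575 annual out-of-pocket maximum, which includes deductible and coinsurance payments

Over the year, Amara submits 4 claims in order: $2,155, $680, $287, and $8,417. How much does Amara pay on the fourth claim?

$3,961

#1 ($2,155): $2,106 finishes the deductible; $49 goes to coinsurance; 50% of $49 = $24.50. Cost to member: $2,130.50. OOP to date $2,130.50.
#2 ($680): deductible already satisfied, so member's share is 50% × $680 = $340. Member owes $340 (running OOP $2,470.50).
#3 ($287): 50% coinsurance on $287 = $143.50. Cost to member: $143.50. OOP to date $2,614.
#4 ($8,417): deductible met; 50% of $8,417 = $4,208.50. That would push OOP to $6,822.50, over the $6,575 cap, so member pays $6,575 − $2,614 = $3,961.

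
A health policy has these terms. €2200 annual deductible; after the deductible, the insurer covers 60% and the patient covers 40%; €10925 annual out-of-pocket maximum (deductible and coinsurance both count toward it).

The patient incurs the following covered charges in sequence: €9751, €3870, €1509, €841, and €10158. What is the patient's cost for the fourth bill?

#1 (€9751): €2200 finishes the deductible; €7551 goes to coinsurance; coinsurance €7551 × 40% = €3020.40. Patient pays €5220.40; OOP now €5220.40.
#2 (€3870): deductible already satisfied, so patient's share is 40% × €3870 = €1548. Patient owes €1548 (running OOP €6768.40).
#3 (€1509): deductible already satisfied, so patient's share is 40% × €1509 = €603.60. Patient pays €603.60; OOP now €7372.
#4 (€841): deductible already satisfied, so patient's share is 40% × €841 = €336.40. Patient owes €336.40 (running OOP €7708.40).

€336.40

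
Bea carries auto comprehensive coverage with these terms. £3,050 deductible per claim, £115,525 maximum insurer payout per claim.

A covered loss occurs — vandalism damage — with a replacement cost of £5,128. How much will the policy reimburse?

£2,078

Subtract the deductible: £5,128 − £3,050 = £2,078.
That's under the £115,525 cap, so the insurer reimburses the full £2,078.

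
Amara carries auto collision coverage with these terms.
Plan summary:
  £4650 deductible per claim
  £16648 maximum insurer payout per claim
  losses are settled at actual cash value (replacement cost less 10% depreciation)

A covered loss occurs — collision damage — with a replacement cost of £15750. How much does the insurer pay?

£9525

At 10% depreciation, ACV = £15750 − £1575 = £14175.
Subtract the deductible: £14175 − £4650 = £9525.
£9525 is within the £16648 limit, so the insurer pays £9525.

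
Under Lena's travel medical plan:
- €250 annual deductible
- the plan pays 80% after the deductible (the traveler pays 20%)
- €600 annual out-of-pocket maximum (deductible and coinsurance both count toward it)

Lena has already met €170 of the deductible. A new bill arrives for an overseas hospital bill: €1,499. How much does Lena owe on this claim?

€363.80

Deductible still to meet: €250 − €170 = €80.
After the €80 deductible portion, €1,499 − €80 = €1,419 is subject to coinsurance.
Traveler's 20% share of €1,419 is €283.80.
So the traveler owes €80 + €283.80 = €363.80 before any cap.
Total out-of-pocket so far would be €170 + €363.80 = €533.80, below the €600 cap — no reduction.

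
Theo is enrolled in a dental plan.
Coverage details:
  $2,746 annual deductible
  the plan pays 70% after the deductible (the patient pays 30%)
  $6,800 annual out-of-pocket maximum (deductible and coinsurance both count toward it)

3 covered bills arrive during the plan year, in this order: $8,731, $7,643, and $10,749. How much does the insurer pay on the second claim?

$5,384.50

Claim 1 — $8,731: deductible takes $2,746, $5,985 remains; 30% of $5,985 = $1,795.50. Patient pays $4,541.50; OOP now $4,541.50. Insurer: $8,731 − $4,541.50 = $4,189.50.
Claim 2 — $7,643: deductible already satisfied, so patient's share is 30% × $7,643 = $2,292.90. Adding that to $4,541.50 gives $6,834.40, past the $6,800 cap; patient pays only $6,800 − $4,541.50 = $2,258.50. Insurer: $7,643 − $2,258.50 = $5,384.50.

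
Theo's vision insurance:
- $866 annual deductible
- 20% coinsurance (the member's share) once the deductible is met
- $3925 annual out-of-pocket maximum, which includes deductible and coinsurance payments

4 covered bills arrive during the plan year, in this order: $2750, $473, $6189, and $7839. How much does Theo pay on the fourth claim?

$1349.80

Bill 1, $2750: deductible takes $866, $1884 remains; member's 20% is $376.80. Cost to member: $1242.80. OOP to date $1242.80.
Bill 2, $473: deductible already satisfied, so member's share is 20% × $473 = $94.60. Member owes $94.60 (running OOP $1337.40).
Bill 3, $6189: deductible already satisfied, so member's share is 20% × $6189 = $1237.80. Member owes $1237.80 (running OOP $2575.20).
Bill 4, $7839: 20% coinsurance on $7839 = $1567.80. Adding that to $2575.20 gives $4143, past the $3925 cap; member pays only $3925 − $2575.20 = $1349.80.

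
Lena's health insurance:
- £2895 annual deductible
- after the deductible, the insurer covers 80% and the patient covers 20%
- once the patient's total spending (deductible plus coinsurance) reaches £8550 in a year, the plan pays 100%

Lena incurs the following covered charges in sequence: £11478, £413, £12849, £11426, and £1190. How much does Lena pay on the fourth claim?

£1286

#1 (£11478): £2895 to deductible, leaving £8583; 20% of £8583 = £1716.60. Patient pays £4611.60; OOP now £4611.60.
#2 (£413): deductible already satisfied, so patient's share is 20% × £413 = £82.60. Patient owes £82.60 (running OOP £4694.20).
#3 (£12849): deductible already satisfied, so patient's share is 20% × £12849 = £2569.80. Cost to patient: £2569.80. OOP to date £7264.
#4 (£11426): deductible met; 20% of £11426 = £2285.20. That would push OOP to £9549.20, over the £8550 cap, so patient pays £8550 − £7264 = £1286.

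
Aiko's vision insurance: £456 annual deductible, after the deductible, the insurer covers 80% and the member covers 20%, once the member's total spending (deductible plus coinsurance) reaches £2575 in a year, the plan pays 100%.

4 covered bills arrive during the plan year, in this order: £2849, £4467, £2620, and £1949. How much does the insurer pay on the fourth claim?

Bill 1, £2849: deductible takes £456, £2393 remains; 20% of £2393 = £478.60. Cost to member: £934.60. OOP to date £934.60. Plan pays £2849 − £934.60 = £1914.40.
Bill 2, £4467: deductible met; 20% of £4467 = £893.40. Member pays £893.40; OOP now £1828. Plan pays £4467 − £893.40 = £3573.60.
Bill 3, £2620: deductible already satisfied, so member's share is 20% × £2620 = £524. Cost to member: £524. OOP to date £2352. Insurer: £2620 − £524 = £2096.
Bill 4, £1949: 20% coinsurance on £1949 = £389.80. That would push OOP to £2741.80, over the £2575 cap, so member pays £2575 − £2352 = £223. Plan pays £1949 − £223 = £1726.

£1726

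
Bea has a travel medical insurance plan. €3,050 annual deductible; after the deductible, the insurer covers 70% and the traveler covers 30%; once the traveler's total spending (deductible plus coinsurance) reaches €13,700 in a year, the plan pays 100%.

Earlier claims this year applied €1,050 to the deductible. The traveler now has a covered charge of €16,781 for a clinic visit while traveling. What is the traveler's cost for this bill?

€6,434.30

Remaining deductible: €3,050 − €1,050 = €2,000.
The remaining €14,781 (= €16,781 − €2,000) moves to coinsurance.
Traveler's 30% share of €14,781 is €4,434.30.
Traveler responsibility before any cap: €2,000 + €4,434.30 = €6,434.30.
Cumulative spending €1,050 + €6,434.30 = €7,484.30 stays under the €13,700 maximum.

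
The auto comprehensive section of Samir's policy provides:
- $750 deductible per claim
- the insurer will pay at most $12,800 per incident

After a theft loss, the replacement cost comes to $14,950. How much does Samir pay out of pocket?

After the deductible, $14,950 − $750 = $14,200 remains.
Since $14,200 > $12,800, the payout is capped at $12,800.
Out of pocket: $14,950 − $12,800 = $2,150.

$2,150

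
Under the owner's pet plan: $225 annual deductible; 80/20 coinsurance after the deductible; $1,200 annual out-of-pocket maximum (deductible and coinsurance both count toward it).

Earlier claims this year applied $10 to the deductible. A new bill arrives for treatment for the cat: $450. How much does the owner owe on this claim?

$262

Remaining deductible: $225 − $10 = $215.
That leaves $450 − $215 = $235 for coinsurance.
Coinsurance: $235 × 20% = $47.
So the owner owes $215 + $47 = $262 before any cap.
Year-to-date out-of-pocket becomes $10 + $262 = $272, still under the $1,200 maximum, so no cap applies.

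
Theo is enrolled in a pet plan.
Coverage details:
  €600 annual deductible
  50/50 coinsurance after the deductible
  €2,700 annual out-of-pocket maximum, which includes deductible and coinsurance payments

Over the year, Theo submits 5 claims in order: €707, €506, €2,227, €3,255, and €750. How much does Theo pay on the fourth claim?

€680

Bill 1, €707: €600 to deductible, leaving €107; owner's 50% is €53.50. Owner pays €653.50; OOP now €653.50.
Bill 2, €506: deductible already satisfied, so owner's share is 50% × €506 = €253. Cost to owner: €253. OOP to date €906.50.
Bill 3, €2,227: 50% coinsurance on €2,227 = €1,113.50. Cost to owner: €1,113.50. OOP to date €2,020.
Bill 4, €3,255: deductible met; 50% of €3,255 = €1,627.50. Adding that to €2,020 gives €3,647.50, past the €2,700 cap; owner pays only €2,700 − €2,020 = €680.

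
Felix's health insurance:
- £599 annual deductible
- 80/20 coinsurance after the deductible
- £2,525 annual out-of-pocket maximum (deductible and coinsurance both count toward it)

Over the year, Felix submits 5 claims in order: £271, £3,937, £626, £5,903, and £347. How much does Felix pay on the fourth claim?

£1,079

Bill 1, £271: fully absorbed by the deductible. Patient owes £271 (running OOP £271).
Bill 2, £3,937: deductible takes £328, £3,609 remains; patient's 20% is £721.80. Cost to patient: £1,049.80. OOP to date £1,320.80.
Bill 3, £626: deductible met; 20% of £626 = £125.20. Cost to patient: £125.20. OOP to date £1,446.
Bill 4, £5,903: 20% coinsurance on £5,903 = £1,180.60. OOP would hit £2,626.60 > £2,525, so the cap limits the patient to £2,525 − £1,446 = £1,079.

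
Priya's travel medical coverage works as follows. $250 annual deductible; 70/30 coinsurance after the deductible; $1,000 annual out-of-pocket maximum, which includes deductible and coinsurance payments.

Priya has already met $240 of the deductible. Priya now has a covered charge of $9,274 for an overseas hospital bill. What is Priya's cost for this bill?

$760

$240 of the $250 deductible is already met, leaving $10.
After the $10 deductible portion, $9,274 − $10 = $9,264 is subject to coinsurance.
Traveler's 30% share of $9,264 is $2,779.20.
So the traveler owes $10 + $2,779.20 = $2,789.20 before any cap.
That would bring total out-of-pocket to $3,029.20, past the $1,000 cap. The traveler is capped at $1,000 − $240 = $760 on this claim.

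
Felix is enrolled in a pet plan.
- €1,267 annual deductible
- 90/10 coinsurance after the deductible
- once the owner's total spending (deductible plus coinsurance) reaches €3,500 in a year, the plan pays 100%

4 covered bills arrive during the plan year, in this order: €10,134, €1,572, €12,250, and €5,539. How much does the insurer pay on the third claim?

Claim 1 — €10,134: €1,267 to deductible, leaving €8,867; owner's 10% is €886.70. Owner pays €2,153.70; OOP now €2,153.70. Plan pays €10,134 − €2,153.70 = €7,980.30.
Claim 2 — €1,572: deductible met; 10% of €1,572 = €157.20. Owner owes €157.20 (running OOP €2,310.90). Plan pays €1,572 − €157.20 = €1,414.80.
Claim 3 — €12,250: deductible met; 10% of €12,250 = €1,225. Adding that to €2,310.90 gives €3,535.90, past the €3,500 cap; owner pays only €3,500 − €2,310.90 = €1,189.10. Insurer: €12,250 − €1,189.10 = €11,060.90.

€11,060.90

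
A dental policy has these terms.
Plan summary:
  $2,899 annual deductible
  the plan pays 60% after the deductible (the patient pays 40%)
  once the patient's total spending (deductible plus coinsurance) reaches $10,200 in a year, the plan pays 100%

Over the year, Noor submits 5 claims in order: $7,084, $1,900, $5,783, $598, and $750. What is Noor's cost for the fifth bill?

$300

Bill 1, $7,084: $2,899 finishes the deductible; $4,185 goes to coinsurance; coinsurance $4,185 × 40% = $1,674. Cost to patient: $4,573. OOP to date $4,573.
Bill 2, $1,900: deductible met; 40% of $1,900 = $760. Patient owes $760 (running OOP $5,333).
Bill 3, $5,783: deductible already satisfied, so patient's share is 40% × $5,783 = $2,313.20. Patient owes $2,313.20 (running OOP $7,646.20).
Bill 4, $598: deductible met; 40% of $598 = $239.20. Cost to patient: $239.20. OOP to date $7,885.40.
Bill 5, $750: 40% coinsurance on $750 = $300. Patient pays $300; OOP now $8,185.40.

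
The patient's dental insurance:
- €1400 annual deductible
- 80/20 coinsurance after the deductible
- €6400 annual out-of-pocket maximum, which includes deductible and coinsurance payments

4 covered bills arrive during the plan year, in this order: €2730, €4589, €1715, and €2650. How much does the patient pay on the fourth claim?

€530

Bill 1, €2730: €1400 to deductible, leaving €1330; patient's 20% is €266. Patient owes €1666 (running OOP €1666).
Bill 2, €4589: deductible already satisfied, so patient's share is 20% × €4589 = €917.80. Cost to patient: €917.80. OOP to date €2583.80.
Bill 3, €1715: deductible already satisfied, so patient's share is 20% × €1715 = €343. Patient owes €343 (running OOP €2926.80).
Bill 4, €2650: deductible already satisfied, so patient's share is 20% × €2650 = €530. Cost to patient: €530. OOP to date €3456.80.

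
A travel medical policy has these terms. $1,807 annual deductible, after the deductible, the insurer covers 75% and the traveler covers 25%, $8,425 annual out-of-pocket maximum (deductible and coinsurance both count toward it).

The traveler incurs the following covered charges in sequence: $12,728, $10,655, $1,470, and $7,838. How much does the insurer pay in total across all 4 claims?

$24,266

#1 ($12,728): deductible takes $1,807, $10,921 remains; 25% of $10,921 = $2,730.25. Traveler pays $4,537.25; OOP now $4,537.25. Insurer: $12,728 − $4,537.25 = $8,190.75.
#2 ($10,655): deductible met; 25% of $10,655 = $2,663.75. Traveler owes $2,663.75 (running OOP $7,201). Plan pays $10,655 − $2,663.75 = $7,991.25.
#3 ($1,470): deductible met; 25% of $1,470 = $367.50. Traveler owes $367.50 (running OOP $7,568.50). Insurer: $1,470 − $367.50 = $1,102.50.
#4 ($7,838): 25% coinsurance on $7,838 = $1,959.50. OOP would hit $9,528 > $8,425, so the cap limits the traveler to $8,425 − $7,568.50 = $856.50. Plan pays $7,838 − $856.50 = $6,981.50.
Insurer total = bills − traveler's total = $32,691 − $8,425 = $24,266.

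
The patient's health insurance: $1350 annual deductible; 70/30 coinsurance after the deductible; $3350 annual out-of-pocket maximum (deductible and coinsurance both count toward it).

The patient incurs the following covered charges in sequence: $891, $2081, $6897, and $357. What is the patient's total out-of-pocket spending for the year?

Bill 1, $891: all of it applies to the deductible. Patient pays $891; OOP now $891.
Bill 2, $2081: $459 finishes the deductible; $1622 goes to coinsurance; 30% of $1622 = $486.60. Patient owes $945.60 (running OOP $1836.60).
Bill 3, $6897: deductible met; 30% of $6897 = $2069.10. OOP would hit $3905.70 > $3350, so the cap limits the patient to $3350 − $1836.60 = $1513.40.
Bill 4, $357: deductible met; 30% of $357 = $107.10. That would push OOP to $3457.10, over the $3350 cap, so patient pays $3350 − $3350 = $0.
Total paid by the patient: $891 + $945.60 + $1513.40 + $0 = $3350.

$3350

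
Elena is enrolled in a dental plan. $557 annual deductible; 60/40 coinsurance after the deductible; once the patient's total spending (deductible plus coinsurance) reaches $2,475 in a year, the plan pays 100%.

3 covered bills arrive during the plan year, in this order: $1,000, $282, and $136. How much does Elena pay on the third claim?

$54.40

Bill 1, $1,000: deductible takes $557, $443 remains; patient's 40% is $177.20. Patient owes $734.20 (running OOP $734.20).
Bill 2, $282: 40% coinsurance on $282 = $112.80. Patient pays $112.80; OOP now $847.
Bill 3, $136: 40% coinsurance on $136 = $54.40. Patient pays $54.40; OOP now $901.40.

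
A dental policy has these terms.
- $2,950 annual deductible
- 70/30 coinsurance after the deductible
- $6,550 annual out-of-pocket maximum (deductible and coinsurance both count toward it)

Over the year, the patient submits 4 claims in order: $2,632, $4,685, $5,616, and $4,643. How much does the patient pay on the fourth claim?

#1 ($2,632): entire amount goes to the deductible. Patient pays $2,632; OOP now $2,632.
#2 ($4,685): deductible takes $318, $4,367 remains; patient's 30% is $1,310.10. Cost to patient: $1,628.10. OOP to date $4,260.10.
#3 ($5,616): deductible already satisfied, so patient's share is 30% × $5,616 = $1,684.80. Cost to patient: $1,684.80. OOP to date $5,944.90.
#4 ($4,643): deductible met; 30% of $4,643 = $1,392.90. Adding that to $5,944.90 gives $7,337.80, past the $6,550 cap; patient pays only $6,550 − $5,944.90 = $605.10.

$605.10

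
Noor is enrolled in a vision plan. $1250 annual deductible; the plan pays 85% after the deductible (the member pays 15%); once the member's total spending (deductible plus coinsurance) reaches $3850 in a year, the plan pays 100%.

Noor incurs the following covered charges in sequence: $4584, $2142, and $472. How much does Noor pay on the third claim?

Claim 1 — $4584: $1250 finishes the deductible; $3334 goes to coinsurance; member's 15% is $500.10. Cost to member: $1750.10. OOP to date $1750.10.
Claim 2 — $2142: deductible met; 15% of $2142 = $321.30. Member owes $321.30 (running OOP $2071.40).
Claim 3 — $472: 15% coinsurance on $472 = $70.80. Member owes $70.80 (running OOP $2142.20).

$70.80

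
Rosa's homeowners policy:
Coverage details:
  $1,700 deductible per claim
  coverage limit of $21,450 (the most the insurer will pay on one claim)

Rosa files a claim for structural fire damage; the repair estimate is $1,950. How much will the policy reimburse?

$250

Less the $1,700 deductible: $1,950 − $1,700 = $250.
$250 is within the $21,450 limit, so the insurer pays $250.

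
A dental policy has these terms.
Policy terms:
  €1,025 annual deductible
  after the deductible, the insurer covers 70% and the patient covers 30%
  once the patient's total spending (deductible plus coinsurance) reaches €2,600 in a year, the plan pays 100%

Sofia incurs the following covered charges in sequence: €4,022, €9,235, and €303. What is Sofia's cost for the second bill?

Claim 1 (€4,022): €1,025 finishes the deductible; €2,997 goes to coinsurance; coinsurance €2,997 × 30% = €899.10. Patient pays €1,924.10; OOP now €1,924.10.
Claim 2 (€9,235): deductible met; 30% of €9,235 = €2,770.50. Adding that to €1,924.10 gives €4,694.60, past the €2,600 cap; patient pays only €2,600 − €1,924.10 = €675.90.

€675.90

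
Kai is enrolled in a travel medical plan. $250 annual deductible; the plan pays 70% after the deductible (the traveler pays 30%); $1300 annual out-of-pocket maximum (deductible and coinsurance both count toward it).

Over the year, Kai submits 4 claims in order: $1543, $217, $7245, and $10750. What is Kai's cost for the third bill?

$597

#1 ($1543): $250 to deductible, leaving $1293; coinsurance $1293 × 30% = $387.90. Traveler pays $637.90; OOP now $637.90.
#2 ($217): deductible met; 30% of $217 = $65.10. Traveler pays $65.10; OOP now $703.
#3 ($7245): deductible already satisfied, so traveler's share is 30% × $7245 = $2173.50. That would push OOP to $2876.50, over the $1300 cap, so traveler pays $1300 − $703 = $597.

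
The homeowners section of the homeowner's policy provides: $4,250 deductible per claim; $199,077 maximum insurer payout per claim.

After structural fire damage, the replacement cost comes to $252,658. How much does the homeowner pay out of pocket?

$53,581

Less the $4,250 deductible: $252,658 − $4,250 = $248,408.
Since $248,408 > $199,077, the payout is capped at $199,077.
Out of pocket: $252,658 − $199,077 = $53,581.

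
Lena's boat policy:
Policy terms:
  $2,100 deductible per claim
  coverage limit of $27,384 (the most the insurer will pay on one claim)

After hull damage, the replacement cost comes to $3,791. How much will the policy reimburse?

$1,691

Subtract the deductible: $3,791 − $2,100 = $1,691.
$1,691 ≤ $27,384, so the limit doesn't bind; insurer pays $1,691.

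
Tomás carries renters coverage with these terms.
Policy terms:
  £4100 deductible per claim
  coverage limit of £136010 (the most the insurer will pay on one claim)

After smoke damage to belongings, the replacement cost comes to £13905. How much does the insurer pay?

£9805

Subtract the deductible: £13905 − £4100 = £9805.
£9805 ≤ £136010, so the limit doesn't bind; insurer pays £9805.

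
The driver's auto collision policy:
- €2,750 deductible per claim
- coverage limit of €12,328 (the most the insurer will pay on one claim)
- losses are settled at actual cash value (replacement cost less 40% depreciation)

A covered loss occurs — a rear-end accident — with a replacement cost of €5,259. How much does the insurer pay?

At 40% depreciation, ACV = €5,259 − €2,103.60 = €3,155.40.
Subtract the deductible: €3,155.40 − €2,750 = €405.40.
That's under the €12,328 cap, so the insurer reimburses the full €405.40.

€405.40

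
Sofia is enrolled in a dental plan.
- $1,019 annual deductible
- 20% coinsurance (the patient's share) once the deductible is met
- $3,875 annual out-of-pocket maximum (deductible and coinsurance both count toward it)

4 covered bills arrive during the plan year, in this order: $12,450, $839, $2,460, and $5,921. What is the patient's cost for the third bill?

$402

Claim 1 ($12,450): $1,019 to deductible, leaving $11,431; coinsurance $11,431 × 20% = $2,286.20. Patient owes $3,305.20 (running OOP $3,305.20).
Claim 2 ($839): deductible already satisfied, so patient's share is 20% × $839 = $167.80. Patient pays $167.80; OOP now $3,473.
Claim 3 ($2,460): deductible already satisfied, so patient's share is 20% × $2,460 = $492. OOP would hit $3,965 > $3,875, so the cap limits the patient to $3,875 − $3,473 = $402.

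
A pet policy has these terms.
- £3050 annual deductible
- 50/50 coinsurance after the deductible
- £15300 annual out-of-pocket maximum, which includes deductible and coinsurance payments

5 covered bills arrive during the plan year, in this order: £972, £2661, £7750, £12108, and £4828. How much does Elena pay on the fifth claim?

£2029.50

Claim 1 (£972): all of it applies to the deductible. Cost to owner: £972. OOP to date £972.
Claim 2 (£2661): £2078 to deductible, leaving £583; coinsurance £583 × 50% = £291.50. Owner owes £2369.50 (running OOP £3341.50).
Claim 3 (£7750): 50% coinsurance on £7750 = £3875. Owner pays £3875; OOP now £7216.50.
Claim 4 (£12108): deductible already satisfied, so owner's share is 50% × £12108 = £6054. Cost to owner: £6054. OOP to date £13270.50.
Claim 5 (£4828): deductible already satisfied, so owner's share is 50% × £4828 = £2414. That would push OOP to £15684.50, over the £15300 cap, so owner pays £15300 − £13270.50 = £2029.50.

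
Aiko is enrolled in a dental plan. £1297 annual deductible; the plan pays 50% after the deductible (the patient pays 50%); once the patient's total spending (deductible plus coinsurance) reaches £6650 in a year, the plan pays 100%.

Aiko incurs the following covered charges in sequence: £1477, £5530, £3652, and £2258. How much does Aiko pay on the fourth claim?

Bill 1, £1477: deductible takes £1297, £180 remains; 50% of £180 = £90. Cost to patient: £1387. OOP to date £1387.
Bill 2, £5530: deductible met; 50% of £5530 = £2765. Patient owes £2765 (running OOP £4152).
Bill 3, £3652: 50% coinsurance on £3652 = £1826. Patient owes £1826 (running OOP £5978).
Bill 4, £2258: deductible already satisfied, so patient's share is 50% × £2258 = £1129. That would push OOP to £7107, over the £6650 cap, so patient pays £6650 − £5978 = £672.

£672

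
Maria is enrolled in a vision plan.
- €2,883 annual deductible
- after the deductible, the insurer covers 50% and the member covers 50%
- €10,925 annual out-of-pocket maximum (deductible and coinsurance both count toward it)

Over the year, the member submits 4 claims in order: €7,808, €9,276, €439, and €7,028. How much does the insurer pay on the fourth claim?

€6,306

Claim 1 (€7,808): €2,883 finishes the deductible; €4,925 goes to coinsurance; coinsurance €4,925 × 50% = €2,462.50. Member owes €5,345.50 (running OOP €5,345.50). Plan pays €7,808 − €5,345.50 = €2,462.50.
Claim 2 (€9,276): deductible already satisfied, so member's share is 50% × €9,276 = €4,638. Member owes €4,638 (running OOP €9,983.50). Plan pays €9,276 − €4,638 = €4,638.
Claim 3 (€439): deductible met; 50% of €439 = €219.50. Member pays €219.50; OOP now €10,203. Insurer: €439 − €219.50 = €219.50.
Claim 4 (€7,028): 50% coinsurance on €7,028 = €3,514. That would push OOP to €13,717, over the €10,925 cap, so member pays €10,925 − €10,203 = €722. Plan pays €7,028 − €722 = €6,306.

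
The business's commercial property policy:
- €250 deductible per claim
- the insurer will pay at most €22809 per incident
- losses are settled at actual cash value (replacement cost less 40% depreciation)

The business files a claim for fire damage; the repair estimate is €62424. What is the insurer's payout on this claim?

Depreciate 40%: the covered value is €62424 × 0.6 = €37454.40.
Less the €250 deductible: €37454.40 − €250 = €37204.40.
Since €37204.40 > €22809, the payout is capped at €22809.

€22809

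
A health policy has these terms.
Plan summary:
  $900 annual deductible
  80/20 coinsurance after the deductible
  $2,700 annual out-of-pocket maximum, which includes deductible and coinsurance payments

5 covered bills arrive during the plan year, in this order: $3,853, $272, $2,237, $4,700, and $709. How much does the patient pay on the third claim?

$447.40

#1 ($3,853): deductible takes $900, $2,953 remains; coinsurance $2,953 × 20% = $590.60. Patient pays $1,490.60; OOP now $1,490.60.
#2 ($272): deductible already satisfied, so patient's share is 20% × $272 = $54.40. Cost to patient: $54.40. OOP to date $1,545.
#3 ($2,237): deductible already satisfied, so patient's share is 20% × $2,237 = $447.40. Cost to patient: $447.40. OOP to date $1,992.40.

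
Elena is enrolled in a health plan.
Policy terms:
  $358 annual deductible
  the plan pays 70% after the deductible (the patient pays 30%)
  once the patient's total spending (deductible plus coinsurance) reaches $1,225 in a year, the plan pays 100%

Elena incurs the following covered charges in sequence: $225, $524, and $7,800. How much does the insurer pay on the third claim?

Claim 1 ($225): fully absorbed by the deductible. Cost to patient: $225. OOP to date $225. Insurer: $225 − $225 = $0.
Claim 2 ($524): deductible takes $133, $391 remains; coinsurance $391 × 30% = $117.30. Cost to patient: $250.30. OOP to date $475.30. Plan pays $524 − $250.30 = $273.70.
Claim 3 ($7,800): 30% coinsurance on $7,800 = $2,340. OOP would hit $2,815.30 > $1,225, so the cap limits the patient to $1,225 − $475.30 = $749.70. Insurer: $7,800 − $749.70 = $7,050.30.

$7,050.30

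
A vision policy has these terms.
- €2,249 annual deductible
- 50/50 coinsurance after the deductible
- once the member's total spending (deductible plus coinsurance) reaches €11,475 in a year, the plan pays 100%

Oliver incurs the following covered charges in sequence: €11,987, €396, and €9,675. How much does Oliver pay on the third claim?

€4,159

Claim 1 (€11,987): deductible takes €2,249, €9,738 remains; 50% of €9,738 = €4,869. Member pays €7,118; OOP now €7,118.
Claim 2 (€396): 50% coinsurance on €396 = €198. Member pays €198; OOP now €7,316.
Claim 3 (€9,675): 50% coinsurance on €9,675 = €4,837.50. OOP would hit €12,153.50 > €11,475, so the cap limits the member to €11,475 − €7,316 = €4,159.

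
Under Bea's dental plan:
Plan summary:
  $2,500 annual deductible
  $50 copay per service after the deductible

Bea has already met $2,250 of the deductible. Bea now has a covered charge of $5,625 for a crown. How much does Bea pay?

$300

Deductible still to meet: $2,500 − $2,250 = $250.
After the $250 deductible portion, $5,625 − $250 = $5,375 is subject to the copay.
Copay on this service: $50.
That puts the patient's cost at $250 + $50 = $300.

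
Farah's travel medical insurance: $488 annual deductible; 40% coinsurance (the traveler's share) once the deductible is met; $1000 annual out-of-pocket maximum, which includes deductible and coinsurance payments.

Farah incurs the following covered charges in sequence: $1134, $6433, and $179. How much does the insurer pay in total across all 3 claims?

Claim 1 — $1134: $488 finishes the deductible; $646 goes to coinsurance; coinsurance $646 × 40% = $258.40. Cost to traveler: $746.40. OOP to date $746.40. Plan pays $1134 − $746.40 = $387.60.
Claim 2 — $6433: deductible met; 40% of $6433 = $2573.20. That would push OOP to $3319.60, over the $1000 cap, so traveler pays $1000 − $746.40 = $253.60. Insurer: $6433 − $253.60 = $6179.40.
Claim 3 — $179: deductible already satisfied, so traveler's share is 40% × $179 = $71.60. That would push OOP to $1071.60, over the $1000 cap, so traveler pays $1000 − $1000 = $0. Plan pays $179 − $0 = $179.
Insurer total: $387.60 + $6179.40 + $179 = $6746.

$6746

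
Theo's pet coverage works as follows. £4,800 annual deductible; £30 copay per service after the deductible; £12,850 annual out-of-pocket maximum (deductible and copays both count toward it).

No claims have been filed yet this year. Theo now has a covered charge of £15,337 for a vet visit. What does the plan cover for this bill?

£10,507

Deductible not yet touched, so the first £4,800 of the bill goes to the deductible.
The remaining £10,537 (= £15,337 − £4,800) moves to the copay.
Copay on this service: £30.
So the owner owes £4,800 + £30 = £4,830 before any cap.
Year-to-date out-of-pocket becomes £0 + £4,830 = £4,830, still under the £12,850 maximum, so no cap applies.
Insurer pays the balance: £15,337 − £4,830 = £10,507.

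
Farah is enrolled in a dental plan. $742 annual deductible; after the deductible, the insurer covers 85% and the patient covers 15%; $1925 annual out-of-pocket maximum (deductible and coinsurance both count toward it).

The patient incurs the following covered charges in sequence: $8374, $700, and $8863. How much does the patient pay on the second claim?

$38.20

#1 ($8374): $742 finishes the deductible; $7632 goes to coinsurance; patient's 15% is $1144.80. Cost to patient: $1886.80. OOP to date $1886.80.
#2 ($700): deductible met; 15% of $700 = $105. OOP would hit $1991.80 > $1925, so the cap limits the patient to $1925 − $1886.80 = $38.20.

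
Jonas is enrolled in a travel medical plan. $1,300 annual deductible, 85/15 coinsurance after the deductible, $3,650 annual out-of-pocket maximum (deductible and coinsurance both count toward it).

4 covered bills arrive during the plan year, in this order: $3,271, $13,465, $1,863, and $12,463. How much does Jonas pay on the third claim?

$34.60

Claim 1 — $3,271: deductible takes $1,300, $1,971 remains; 15% of $1,971 = $295.65. Traveler owes $1,595.65 (running OOP $1,595.65).
Claim 2 — $13,465: deductible already satisfied, so traveler's share is 15% × $13,465 = $2,019.75. Cost to traveler: $2,019.75. OOP to date $3,615.40.
Claim 3 — $1,863: deductible already satisfied, so traveler's share is 15% × $1,863 = $279.45. That would push OOP to $3,894.85, over the $3,650 cap, so traveler pays $3,650 − $3,615.40 = $34.60.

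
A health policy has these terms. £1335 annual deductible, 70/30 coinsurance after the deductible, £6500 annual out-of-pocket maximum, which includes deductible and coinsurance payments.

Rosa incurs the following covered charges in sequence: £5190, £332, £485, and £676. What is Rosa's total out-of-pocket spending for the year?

£2939.40

#1 (£5190): £1335 to deductible, leaving £3855; 30% of £3855 = £1156.50. Patient pays £2491.50; OOP now £2491.50.
#2 (£332): deductible already satisfied, so patient's share is 30% × £332 = £99.60. Patient owes £99.60 (running OOP £2591.10).
#3 (£485): deductible already satisfied, so patient's share is 30% × £485 = £145.50. Cost to patient: £145.50. OOP to date £2736.60.
#4 (£676): deductible met; 30% of £676 = £202.80. Patient owes £202.80 (running OOP £2939.40).
Summing the patient's payments: £2491.50 + £99.60 + £145.50 + £202.80 = £2939.40.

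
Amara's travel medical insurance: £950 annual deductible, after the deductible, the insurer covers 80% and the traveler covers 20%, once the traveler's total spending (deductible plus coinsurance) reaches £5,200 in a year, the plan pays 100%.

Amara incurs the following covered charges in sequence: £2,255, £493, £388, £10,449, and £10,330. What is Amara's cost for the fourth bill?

#1 (£2,255): £950 to deductible, leaving £1,305; traveler's 20% is £261. Traveler owes £1,211 (running OOP £1,211).
#2 (£493): deductible already satisfied, so traveler's share is 20% × £493 = £98.60. Traveler owes £98.60 (running OOP £1,309.60).
#3 (£388): 20% coinsurance on £388 = £77.60. Cost to traveler: £77.60. OOP to date £1,387.20.
#4 (£10,449): 20% coinsurance on £10,449 = £2,089.80. Traveler pays £2,089.80; OOP now £3,477.

£2,089.80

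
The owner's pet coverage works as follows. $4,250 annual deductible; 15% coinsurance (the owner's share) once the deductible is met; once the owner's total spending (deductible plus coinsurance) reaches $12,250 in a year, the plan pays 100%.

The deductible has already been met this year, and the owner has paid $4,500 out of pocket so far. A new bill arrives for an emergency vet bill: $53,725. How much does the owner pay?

With the deductible met, the entire $53,725 is subject to coinsurance.
Coinsurance: $53,725 × 15% = $8,058.75.
That would bring total out-of-pocket to $12,558.75, past the $12,250 cap. The owner is capped at $12,250 − $4,500 = $7,750 on this claim.

$7,750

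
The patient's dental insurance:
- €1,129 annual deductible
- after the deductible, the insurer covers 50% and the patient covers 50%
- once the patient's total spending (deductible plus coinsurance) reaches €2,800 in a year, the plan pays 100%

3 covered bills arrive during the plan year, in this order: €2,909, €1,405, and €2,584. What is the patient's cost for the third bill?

Claim 1 (€2,909): deductible takes €1,129, €1,780 remains; 50% of €1,780 = €890. Patient owes €2,019 (running OOP €2,019).
Claim 2 (€1,405): deductible met; 50% of €1,405 = €702.50. Cost to patient: €702.50. OOP to date €2,721.50.
Claim 3 (€2,584): deductible already satisfied, so patient's share is 50% × €2,584 = €1,292. OOP would hit €4,013.50 > €2,800, so the cap limits the patient to €2,800 − €2,721.50 = €78.50.

€78.50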